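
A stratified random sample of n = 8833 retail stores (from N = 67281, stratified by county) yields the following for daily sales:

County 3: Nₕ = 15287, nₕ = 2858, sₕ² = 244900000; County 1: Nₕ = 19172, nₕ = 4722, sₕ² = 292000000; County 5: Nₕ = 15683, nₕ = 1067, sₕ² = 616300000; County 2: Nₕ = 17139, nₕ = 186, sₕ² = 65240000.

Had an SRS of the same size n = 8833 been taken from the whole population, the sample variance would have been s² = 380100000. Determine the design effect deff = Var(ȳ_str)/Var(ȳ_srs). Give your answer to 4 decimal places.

Var(ȳ_str) = Σ Wₕ²(1−fₕ)sₕ²/nₕ with Wₕ = Nₕ/67281:
  County 3: (15287/67281)²·(1−2858/15287)·244900000/2858 = 3596.6662
  County 1: (19172/67281)²·(1−4722/19172)·292000000/4722 = 3784.4891
  County 5: (15683/67281)²·(1−1067/15683)·616300000/1067 = 29248.295
  County 2: (17139/67281)²·(1−186/17139)·65240000/186 = 22513.767
  → Var(ȳ_str) = 59143.217.
Var(ȳ_srs) = (1 − 8833/67281)·380100000/8833 = 37382.372.
deff = 59143.217 / 37382.372 = 1.5821.

1.5821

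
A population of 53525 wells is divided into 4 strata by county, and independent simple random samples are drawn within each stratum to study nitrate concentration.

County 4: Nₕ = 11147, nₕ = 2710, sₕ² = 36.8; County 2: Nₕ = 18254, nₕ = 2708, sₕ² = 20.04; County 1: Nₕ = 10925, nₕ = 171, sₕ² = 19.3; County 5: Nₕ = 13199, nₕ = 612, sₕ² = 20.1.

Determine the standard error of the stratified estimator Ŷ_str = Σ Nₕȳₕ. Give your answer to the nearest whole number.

Var(Ŷ_str) = Σₕ Nₕ²(1 − fₕ)sₕ²/nₕ.
County 4: 11147²·(1 − 2710/11147)·36.8/2710 = 1.277099 × 10^6.
County 2: 18254²·(1 − 2708/18254)·20.04/2708 = 2.1000313 × 10^6.
County 1: 10925²·(1 − 171/10925)·19.3/171 = 1.3260279 × 10^7.
County 5: 13199²·(1 − 612/13199)·20.1/612 = 5.4564213 × 10^6.
Sum = 2.2093831 × 10^7.
SE = √(2.2093831 × 10^7) = 4700.

4700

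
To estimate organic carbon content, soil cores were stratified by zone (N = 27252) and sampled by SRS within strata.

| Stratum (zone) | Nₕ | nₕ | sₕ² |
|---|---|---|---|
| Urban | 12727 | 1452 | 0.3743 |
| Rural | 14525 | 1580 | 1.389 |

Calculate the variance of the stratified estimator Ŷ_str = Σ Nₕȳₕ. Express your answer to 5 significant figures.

Var(Ŷ_str) = Σₕ Nₕ²(1 − fₕ)sₕ²/nₕ.
Urban: 12727²·(1 − 1452/12727)·0.3743/1452 = 36990.977.
Rural: 14525²·(1 − 1580/14525)·1.389/1580 = 165296.38.
Sum = 202287.36.

202290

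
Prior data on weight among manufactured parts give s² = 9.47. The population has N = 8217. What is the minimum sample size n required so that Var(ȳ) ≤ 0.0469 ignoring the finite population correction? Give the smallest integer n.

Without fpc, n₀ = s²/D = 9.47/0.0469 = 201.9190.
Rounding up, n = 202.

202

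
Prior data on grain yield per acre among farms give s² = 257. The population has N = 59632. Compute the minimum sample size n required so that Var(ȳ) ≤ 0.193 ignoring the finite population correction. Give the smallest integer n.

Without fpc, n₀ = s²/D = 257/0.193 = 1331.6062.
Rounding up, n = 1332.

1332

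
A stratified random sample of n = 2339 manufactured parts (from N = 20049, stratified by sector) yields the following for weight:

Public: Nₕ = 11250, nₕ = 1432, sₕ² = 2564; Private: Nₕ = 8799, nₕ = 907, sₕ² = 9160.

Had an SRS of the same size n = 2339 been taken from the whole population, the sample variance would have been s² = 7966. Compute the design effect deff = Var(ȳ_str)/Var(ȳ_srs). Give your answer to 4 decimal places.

Var(ȳ_str) = Σ Wₕ²(1−fₕ)sₕ²/nₕ with Wₕ = Nₕ/20049:
  Public: (11250/20049)²·(1−1432/11250)·2564/1432 = 0.49200002
  Private: (8799/20049)²·(1−907/8799)·9160/907 = 1.7447096
  → Var(ȳ_str) = 2.2367096.
Var(ȳ_srs) = (1 − 2339/20049)·7966/2339 = 3.0084024.
deff = 2.2367096 / 3.0084024 = 0.7435.

0.7435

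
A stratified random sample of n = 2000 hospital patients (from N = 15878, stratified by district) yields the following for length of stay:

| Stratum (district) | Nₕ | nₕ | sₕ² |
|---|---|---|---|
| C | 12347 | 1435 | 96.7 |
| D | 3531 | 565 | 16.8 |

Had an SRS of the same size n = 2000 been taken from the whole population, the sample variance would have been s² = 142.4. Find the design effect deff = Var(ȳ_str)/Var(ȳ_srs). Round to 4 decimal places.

0.5985

Var(ȳ_str) = Σ Wₕ²(1−fₕ)sₕ²/nₕ with Wₕ = Nₕ/15878:
  C: (12347/15878)²·(1−1435/12347)·96.7/1435 = 0.036012128
  D: (3531/15878)²·(1−565/3531)·16.8/565 = 0.0012352023
  → Var(ȳ_str) = 0.03724733.
Var(ȳ_srs) = (1 − 2000/15878)·142.4/2000 = 0.062231616.
deff = 0.03724733 / 0.062231616 = 0.5985.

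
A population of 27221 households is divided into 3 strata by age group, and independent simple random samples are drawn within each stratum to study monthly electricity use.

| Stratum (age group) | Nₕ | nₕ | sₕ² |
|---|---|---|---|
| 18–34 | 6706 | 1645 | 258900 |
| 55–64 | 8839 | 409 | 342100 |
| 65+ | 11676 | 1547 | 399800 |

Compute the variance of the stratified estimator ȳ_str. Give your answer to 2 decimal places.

Var(ȳ_str) = Σₕ Wₕ²(1 − fₕ)sₕ²/nₕ with Wₕ = Nₕ/N, N = 27221.
18–34: Wₕ = 0.24635392; term = 0.24635392²·(1 − 0.24530271)·258900/1645 = 7.2087155.
55–64: Wₕ = 0.32471254; term = 0.32471254²·(1 − 0.04627220)·342100/409 = 84.110908.
65+: Wₕ = 0.42893354; term = 0.42893354²·(1 − 0.13249400)·399800/1547 = 41.248198.
Sum = 132.56782.

132.57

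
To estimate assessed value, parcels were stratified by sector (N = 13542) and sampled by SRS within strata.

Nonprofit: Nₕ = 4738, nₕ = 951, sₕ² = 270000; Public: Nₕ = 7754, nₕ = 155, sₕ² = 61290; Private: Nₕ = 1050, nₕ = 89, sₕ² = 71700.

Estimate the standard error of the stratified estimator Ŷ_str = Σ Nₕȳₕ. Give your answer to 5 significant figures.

Var(Ŷ_str) = Σₕ Nₕ²(1 − fₕ)sₕ²/nₕ.
Nonprofit: 4738²·(1 − 951/4738)·270000/951 = 5.0941721 × 10^9.
Public: 7754²·(1 − 155/7754)·61290/155 = 2.3299155 × 10^10.
Private: 1050²·(1 − 89/1050)·71700/89 = 8.1290882 × 10^8.
Sum = 2.9206236 × 10^10.
SE = √(2.9206236 × 10^10) = 170900.

170900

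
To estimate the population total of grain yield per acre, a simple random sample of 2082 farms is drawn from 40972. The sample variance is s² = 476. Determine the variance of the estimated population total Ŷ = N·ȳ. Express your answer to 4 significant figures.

3.643 × 10^8

Var(Ŷ) = N²·Var(ȳ) = N²·(1 − n/N)·s²/n.
f = 2082/40972 = 0.05081519; Var(ȳ) = 0.94918481·476/2082 = 0.21700863.
Var(Ŷ) = 40972² · 0.21700863 = 3.6429343 × 10^8.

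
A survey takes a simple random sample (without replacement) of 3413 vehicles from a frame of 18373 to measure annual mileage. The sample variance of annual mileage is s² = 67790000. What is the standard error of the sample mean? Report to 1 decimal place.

Under SRS without replacement, Var(ȳ) = (1 − f)·s²/n with f = n/N = 3413/18373 = 0.18576172.
Var(ȳ) = (1 − 0.18576172)·67790000/3413 = 0.81423828·19862.291 = 16172.638.
SE(ȳ) = √(16172.638) = 127.2.

127.2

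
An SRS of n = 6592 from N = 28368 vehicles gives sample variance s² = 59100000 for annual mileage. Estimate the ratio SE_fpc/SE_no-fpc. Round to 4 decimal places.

0.8761

f = n/N = 6592/28368 = 0.23237451.
SE_no-fpc = √(s²/n) = 94.685863; SE_fpc = √((1−f)s²/n) = 82.958298.
Ratio = √(1−f) = 0.87614239.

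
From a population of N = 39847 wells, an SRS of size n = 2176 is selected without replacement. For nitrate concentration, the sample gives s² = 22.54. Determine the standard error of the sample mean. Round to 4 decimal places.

0.0990

Under SRS without replacement, Var(ȳ) = (1 − f)·s²/n with f = n/N = 2176/39847 = 0.05460888.
Var(ȳ) = (1 − 0.05460888)·22.54/2176 = 0.94539112·0.010358456 = 0.0097927922.
SE(ȳ) = √(0.0097927922) = 0.0990.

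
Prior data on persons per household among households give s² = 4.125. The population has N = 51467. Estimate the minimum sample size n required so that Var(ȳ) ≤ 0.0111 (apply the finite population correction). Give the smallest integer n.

Without fpc, n₀ = s²/D = 4.125/0.0111 = 371.6216.
With fpc, (1 − n/N)·s²/n ≤ D requires n ≥ n₀/(1 + n₀/N) = 371.6216/(1 + 371.6216/51467) = 368.9575.
Rounding up, n = 369.

369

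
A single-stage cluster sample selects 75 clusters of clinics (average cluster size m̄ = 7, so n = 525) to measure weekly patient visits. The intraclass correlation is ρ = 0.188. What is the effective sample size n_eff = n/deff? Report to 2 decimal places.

deff = 1 + (7 − 1)·0.188 = 1 + 1.128 = 2.128.
n_eff = 525 / 2.128 = 246.71.

246.71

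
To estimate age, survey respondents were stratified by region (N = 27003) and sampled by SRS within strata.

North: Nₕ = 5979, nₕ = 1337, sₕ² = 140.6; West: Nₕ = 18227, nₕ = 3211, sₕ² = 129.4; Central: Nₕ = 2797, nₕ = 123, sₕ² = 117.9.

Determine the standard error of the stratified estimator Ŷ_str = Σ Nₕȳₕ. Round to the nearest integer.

4595

Var(Ŷ_str) = Σₕ Nₕ²(1 − fₕ)sₕ²/nₕ.
North: 5979²·(1 − 1337/5979)·140.6/1337 = 2.9186875 × 10^6.
West: 18227²·(1 − 3211/18227)·129.4/3211 = 1.1029693 × 10^7.
Central: 2797²·(1 − 123/2797)·117.9/123 = 7.1690657 × 10^6.
Sum = 2.1117446 × 10^7.
SE = √(2.1117446 × 10^7) = 4595.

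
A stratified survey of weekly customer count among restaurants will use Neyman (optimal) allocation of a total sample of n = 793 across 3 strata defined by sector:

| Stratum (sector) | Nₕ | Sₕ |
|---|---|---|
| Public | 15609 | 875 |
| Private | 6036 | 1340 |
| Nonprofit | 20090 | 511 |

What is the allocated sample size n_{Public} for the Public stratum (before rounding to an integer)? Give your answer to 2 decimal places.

Neyman allocation: nₕ = n·NₕSₕ / Σⱼ NⱼSⱼ.
Σ NⱼSⱼ = 15609·875 + 6036·1340 + 20090·511 = 3.2012105 × 10^7.
n_{Public} = 793·15609·875 / (3.2012105 × 10^7) = 338.33.

338.33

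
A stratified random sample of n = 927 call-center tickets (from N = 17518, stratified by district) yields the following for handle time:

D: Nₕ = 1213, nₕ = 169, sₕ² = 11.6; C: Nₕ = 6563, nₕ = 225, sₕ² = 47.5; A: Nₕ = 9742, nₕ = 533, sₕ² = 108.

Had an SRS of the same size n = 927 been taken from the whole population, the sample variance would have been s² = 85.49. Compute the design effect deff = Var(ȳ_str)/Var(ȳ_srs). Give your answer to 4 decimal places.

Var(ȳ_str) = Σ Wₕ²(1−fₕ)sₕ²/nₕ with Wₕ = Nₕ/17518:
  D: (1213/17518)²·(1−169/1213)·11.6/169 = 2.8324584 × 10^-4
  C: (6563/17518)²·(1−225/6563)·47.5/225 = 0.028615193
  A: (9742/17518)²·(1−533/9742)·108/533 = 0.059236324
  → Var(ȳ_str) = 0.088134763.
Var(ȳ_srs) = (1 − 927/17518)·85.49/927 = 0.087342099.
deff = 0.088134763 / 0.087342099 = 1.0091.

1.0091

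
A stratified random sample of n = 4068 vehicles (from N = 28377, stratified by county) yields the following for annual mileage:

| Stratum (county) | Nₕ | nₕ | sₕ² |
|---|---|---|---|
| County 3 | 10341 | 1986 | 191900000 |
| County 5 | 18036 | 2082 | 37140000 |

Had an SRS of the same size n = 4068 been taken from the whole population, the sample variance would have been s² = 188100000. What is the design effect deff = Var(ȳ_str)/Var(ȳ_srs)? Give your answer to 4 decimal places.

Var(ȳ_str) = Σ Wₕ²(1−fₕ)sₕ²/nₕ with Wₕ = Nₕ/28377:
  County 3: (10341/28377)²·(1−1986/10341)·191900000/1986 = 10367.446
  County 5: (18036/28377)²·(1−2082/18036)·37140000/2082 = 6374.3812
  → Var(ȳ_str) = 16741.827.
Var(ȳ_srs) = (1 − 4068/28377)·188100000/4068 = 39610.33.
deff = 16741.827 / 39610.33 = 0.4227.

0.4227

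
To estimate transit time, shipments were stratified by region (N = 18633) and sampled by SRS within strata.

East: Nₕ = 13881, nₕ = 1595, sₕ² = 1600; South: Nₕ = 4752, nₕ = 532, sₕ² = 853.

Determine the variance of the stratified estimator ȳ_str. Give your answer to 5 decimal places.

Var(ȳ_str) = Σₕ Wₕ²(1 − fₕ)sₕ²/nₕ with Wₕ = Nₕ/N, N = 18633.
East: Wₕ = 0.74496860; term = 0.74496860²·(1 − 0.11490527)·1600/1595 = 0.49274814.
South: Wₕ = 0.25503140; term = 0.25503140²·(1 − 0.11195286)·853/532 = 0.092610603.
Sum = 0.58535874.

0.58536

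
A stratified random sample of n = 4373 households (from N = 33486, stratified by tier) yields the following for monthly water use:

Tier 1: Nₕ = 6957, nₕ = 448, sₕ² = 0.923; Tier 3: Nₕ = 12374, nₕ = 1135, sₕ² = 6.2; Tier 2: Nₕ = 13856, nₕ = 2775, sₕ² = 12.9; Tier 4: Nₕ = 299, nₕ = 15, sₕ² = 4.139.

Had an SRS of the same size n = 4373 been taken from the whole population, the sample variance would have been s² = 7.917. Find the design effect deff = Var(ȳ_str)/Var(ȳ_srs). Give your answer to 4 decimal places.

Var(ȳ_str) = Σ Wₕ²(1−fₕ)sₕ²/nₕ with Wₕ = Nₕ/33486:
  Tier 1: (6957/33486)²·(1−448/6957)·0.923/448 = 8.3201933 × 10^-5
  Tier 3: (12374/33486)²·(1−1135/12374)·6.2/1135 = 6.7749651 × 10^-4
  Tier 2: (13856/33486)²·(1−2775/13856)·12.9/2775 = 6.3652726 × 10^-4
  Tier 4: (299/33486)²·(1−15/299)·4.139/15 = 2.0896192 × 10^-5
  → Var(ȳ_str) = 0.0014181219.
Var(ȳ_srs) = (1 − 4373/33486)·7.917/4373 = 0.0015740005.
deff = 0.0014181219 / 0.0015740005 = 0.9010.

0.9010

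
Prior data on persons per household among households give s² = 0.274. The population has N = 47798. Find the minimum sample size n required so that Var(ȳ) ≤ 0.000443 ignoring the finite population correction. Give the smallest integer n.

Without fpc, n₀ = s²/D = 0.274/0.000443 = 618.5102.
Rounding up, n = 619.

619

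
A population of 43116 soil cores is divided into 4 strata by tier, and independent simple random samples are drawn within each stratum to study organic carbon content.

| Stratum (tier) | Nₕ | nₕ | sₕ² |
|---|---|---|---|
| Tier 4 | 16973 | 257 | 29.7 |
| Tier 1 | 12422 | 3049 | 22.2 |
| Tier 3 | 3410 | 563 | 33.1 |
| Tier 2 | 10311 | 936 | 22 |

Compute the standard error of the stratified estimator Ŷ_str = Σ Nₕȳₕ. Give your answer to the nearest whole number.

6040

Var(Ŷ_str) = Σₕ Nₕ²(1 − fₕ)sₕ²/nₕ.
Tier 4: 16973²·(1 − 257/16973)·29.7/257 = 3.2787953 × 10^7.
Tier 1: 12422²·(1 − 3049/12422)·22.2/3049 = 847745.89.
Tier 3: 3410²·(1 − 563/3410)·33.1/563 = 570770.4.
Tier 2: 10311²·(1 − 936/10311)·22/936 = 2.2720553 × 10^6.
Sum = 3.6478525 × 10^7.
SE = √(3.6478525 × 10^7) = 6040.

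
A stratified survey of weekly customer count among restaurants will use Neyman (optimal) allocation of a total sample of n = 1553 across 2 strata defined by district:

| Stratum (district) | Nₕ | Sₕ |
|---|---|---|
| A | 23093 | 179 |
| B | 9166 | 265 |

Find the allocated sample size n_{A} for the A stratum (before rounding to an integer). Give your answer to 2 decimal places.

978.20

Neyman allocation: nₕ = n·NₕSₕ / Σⱼ NⱼSⱼ.
Σ NⱼSⱼ = 23093·179 + 9166·265 = 6.562637 × 10^6.
n_{A} = 1553·23093·179 / (6.562637 × 10^6) = 978.20.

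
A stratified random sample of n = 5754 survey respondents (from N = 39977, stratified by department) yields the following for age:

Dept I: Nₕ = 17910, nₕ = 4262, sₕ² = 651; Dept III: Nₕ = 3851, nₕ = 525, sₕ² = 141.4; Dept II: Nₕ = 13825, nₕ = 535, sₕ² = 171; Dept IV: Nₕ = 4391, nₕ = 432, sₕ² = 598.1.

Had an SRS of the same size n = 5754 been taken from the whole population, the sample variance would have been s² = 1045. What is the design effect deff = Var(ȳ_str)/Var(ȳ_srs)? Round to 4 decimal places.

Var(ȳ_str) = Σ Wₕ²(1−fₕ)sₕ²/nₕ with Wₕ = Nₕ/39977:
  Dept I: (17910/39977)²·(1−4262/17910)·651/4262 = 0.023362093
  Dept III: (3851/39977)²·(1−525/3851)·141.4/525 = 0.0021585667
  Dept II: (13825/39977)²·(1−535/13825)·171/535 = 0.036746167
  Dept IV: (4391/39977)²·(1−432/4391)·598.1/432 = 0.015059779
  → Var(ȳ_str) = 0.077326606.
Var(ȳ_srs) = (1 − 5754/39977)·1045/5754 = 0.15547276.
deff = 0.077326606 / 0.15547276 = 0.4974.

0.4974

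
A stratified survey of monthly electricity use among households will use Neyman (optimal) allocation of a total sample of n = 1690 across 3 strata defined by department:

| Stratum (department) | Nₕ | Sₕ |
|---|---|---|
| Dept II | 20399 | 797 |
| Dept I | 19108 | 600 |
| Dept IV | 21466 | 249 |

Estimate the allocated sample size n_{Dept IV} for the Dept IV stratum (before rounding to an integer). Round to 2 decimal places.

Neyman allocation: nₕ = n·NₕSₕ / Σⱼ NⱼSⱼ.
Σ NⱼSⱼ = 20399·797 + 19108·600 + 21466·249 = 3.3067837 × 10^7.
n_{Dept IV} = 1690·21466·249 / (3.3067837 × 10^7) = 273.17.

273.17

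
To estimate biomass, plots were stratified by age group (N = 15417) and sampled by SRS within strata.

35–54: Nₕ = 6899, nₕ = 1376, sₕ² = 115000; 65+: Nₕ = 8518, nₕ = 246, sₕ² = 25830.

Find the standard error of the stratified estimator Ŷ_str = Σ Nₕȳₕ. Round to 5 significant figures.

Var(Ŷ_str) = Σₕ Nₕ²(1 − fₕ)sₕ²/nₕ.
35–54: 6899²·(1 − 1376/6899)·115000/1376 = 3.1844952 × 10^9.
65+: 8518²·(1 − 246/8518)·25830/246 = 7.3983941 × 10^9.
Sum = 1.0582889 × 10^10.
SE = √(1.0582889 × 10^10) = 102870.

102870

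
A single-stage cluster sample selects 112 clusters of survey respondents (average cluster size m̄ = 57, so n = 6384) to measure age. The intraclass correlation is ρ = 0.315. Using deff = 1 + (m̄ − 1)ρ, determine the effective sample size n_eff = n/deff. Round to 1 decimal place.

342.5

deff = 1 + (57 − 1)·0.315 = 1 + 17.64 = 18.64.
n_eff = 6384 / 18.64 = 342.5.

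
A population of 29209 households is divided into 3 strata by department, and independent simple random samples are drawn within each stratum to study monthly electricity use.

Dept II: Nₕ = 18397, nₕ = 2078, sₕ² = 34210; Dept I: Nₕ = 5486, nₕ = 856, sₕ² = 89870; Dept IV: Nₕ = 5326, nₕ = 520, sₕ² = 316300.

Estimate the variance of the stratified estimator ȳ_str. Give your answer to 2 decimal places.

27.17

Var(ȳ_str) = Σₕ Wₕ²(1 − fₕ)sₕ²/nₕ with Wₕ = Nₕ/N, N = 29209.
Dept II: Wₕ = 0.62984012; term = 0.62984012²·(1 − 0.11295320)·34210/2078 = 5.7931491.
Dept I: Wₕ = 0.18781882; term = 0.18781882²·(1 − 0.15603354)·89870/856 = 3.1256791.
Dept IV: Wₕ = 0.18234106; term = 0.18234106²·(1 − 0.09763425)·316300/520 = 18.24935.
Sum = 27.168178.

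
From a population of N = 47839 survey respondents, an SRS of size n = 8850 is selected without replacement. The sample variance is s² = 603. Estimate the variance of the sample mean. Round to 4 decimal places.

0.0555

Under SRS without replacement, Var(ȳ) = (1 − f)·s²/n with f = n/N = 8850/47839 = 0.18499551.
Var(ȳ) = (1 − 0.18499551)·603/8850 = 0.81500449·0.068135593 = 0.055530815.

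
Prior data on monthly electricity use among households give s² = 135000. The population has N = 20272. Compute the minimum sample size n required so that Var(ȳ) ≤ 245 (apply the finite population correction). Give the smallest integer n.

Without fpc, n₀ = s²/D = 135000/245 = 551.0204.
With fpc, (1 − n/N)·s²/n ≤ D requires n ≥ n₀/(1 + n₀/N) = 551.0204/(1 + 551.0204/20272) = 536.4393.
Rounding up, n = 537.

537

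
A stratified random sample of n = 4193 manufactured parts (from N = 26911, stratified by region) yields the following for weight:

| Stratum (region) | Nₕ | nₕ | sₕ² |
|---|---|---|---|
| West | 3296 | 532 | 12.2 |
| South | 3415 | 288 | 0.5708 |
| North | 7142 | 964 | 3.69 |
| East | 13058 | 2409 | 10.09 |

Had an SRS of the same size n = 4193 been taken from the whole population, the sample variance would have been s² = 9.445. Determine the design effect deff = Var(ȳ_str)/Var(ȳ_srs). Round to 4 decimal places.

0.7126

Var(ȳ_str) = Σ Wₕ²(1−fₕ)sₕ²/nₕ with Wₕ = Nₕ/26911:
  West: (3296/26911)²·(1−532/3296)·12.2/532 = 2.8847871 × 10^-4
  South: (3415/26911)²·(1−288/3415)·0.5708/288 = 2.9224722 × 10^-5
  North: (7142/26911)²·(1−964/7142)·3.69/964 = 2.332155 × 10^-4
  East: (13058/26911)²·(1−2409/13058)·10.09/2409 = 8.0422984 × 10^-4
  → Var(ȳ_str) = 0.0013551488.
Var(ȳ_srs) = (1 − 4193/26911)·9.445/4193 = 0.0019015921.
deff = 0.0013551488 / 0.0019015921 = 0.7126.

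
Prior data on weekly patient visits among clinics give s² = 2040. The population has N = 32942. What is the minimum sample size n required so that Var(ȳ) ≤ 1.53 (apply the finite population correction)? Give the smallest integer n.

Without fpc, n₀ = s²/D = 2040/1.53 = 1333.3333.
With fpc, (1 − n/N)·s²/n ≤ D requires n ≥ n₀/(1 + n₀/N) = 1333.3333/(1 + 1333.3333/32942) = 1281.4657.
Rounding up, n = 1282.

1282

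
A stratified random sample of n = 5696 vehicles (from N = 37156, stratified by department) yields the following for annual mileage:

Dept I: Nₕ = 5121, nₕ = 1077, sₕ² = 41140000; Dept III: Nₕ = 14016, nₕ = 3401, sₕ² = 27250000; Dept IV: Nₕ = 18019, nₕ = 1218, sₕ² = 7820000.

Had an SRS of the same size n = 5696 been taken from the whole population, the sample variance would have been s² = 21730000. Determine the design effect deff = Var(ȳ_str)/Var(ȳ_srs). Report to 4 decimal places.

0.8806

Var(ȳ_str) = Σ Wₕ²(1−fₕ)sₕ²/nₕ with Wₕ = Nₕ/37156:
  Dept I: (5121/37156)²·(1−1077/5121)·41140000/1077 = 573.00261
  Dept III: (14016/37156)²·(1−3401/14016)·27250000/3401 = 863.46761
  Dept IV: (18019/37156)²·(1−1218/18019)·7820000/1218 = 1407.8856
  → Var(ȳ_str) = 2844.3558.
Var(ȳ_srs) = (1 − 5696/37156)·21730000/5696 = 3230.1263.
deff = 2844.3558 / 3230.1263 = 0.8806.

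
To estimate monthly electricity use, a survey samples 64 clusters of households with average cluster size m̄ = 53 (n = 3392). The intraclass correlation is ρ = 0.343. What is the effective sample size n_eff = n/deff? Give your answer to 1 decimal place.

180.1

deff = 1 + (53 − 1)·0.343 = 1 + 17.836 = 18.836.
n_eff = 3392 / 18.836 = 180.1.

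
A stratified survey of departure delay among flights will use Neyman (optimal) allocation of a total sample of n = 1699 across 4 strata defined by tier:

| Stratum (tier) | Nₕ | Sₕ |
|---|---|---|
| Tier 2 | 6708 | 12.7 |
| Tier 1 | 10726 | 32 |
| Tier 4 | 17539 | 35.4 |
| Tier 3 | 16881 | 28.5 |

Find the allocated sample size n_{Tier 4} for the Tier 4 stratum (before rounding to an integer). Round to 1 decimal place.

Neyman allocation: nₕ = n·NₕSₕ / Σⱼ NⱼSⱼ.
Σ NⱼSⱼ = 6708·12.7 + 10726·32 + 17539·35.4 + 16881·28.5 = 1.5304127 × 10^6.
n_{Tier 4} = 1699·17539·35.4 / (1.5304127 × 10^6) = 689.3.

689.3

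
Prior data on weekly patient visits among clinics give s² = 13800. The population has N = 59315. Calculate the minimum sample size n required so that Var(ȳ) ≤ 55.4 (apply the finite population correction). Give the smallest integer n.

249

Without fpc, n₀ = s²/D = 13800/55.4 = 249.0975.
With fpc, (1 − n/N)·s²/n ≤ D requires n ≥ n₀/(1 + n₀/N) = 249.0975/(1 + 249.0975/59315) = 248.0558.
Rounding up, n = 249.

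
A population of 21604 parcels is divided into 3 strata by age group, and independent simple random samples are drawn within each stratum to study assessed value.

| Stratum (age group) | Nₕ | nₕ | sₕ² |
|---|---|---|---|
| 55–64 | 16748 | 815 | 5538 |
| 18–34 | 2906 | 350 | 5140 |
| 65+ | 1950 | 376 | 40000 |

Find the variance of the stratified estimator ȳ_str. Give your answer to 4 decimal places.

4.8183

Var(ȳ_str) = Σₕ Wₕ²(1 − fₕ)sₕ²/nₕ with Wₕ = Nₕ/N, N = 21604.
55–64: Wₕ = 0.77522681; term = 0.77522681²·(1 − 0.04866253)·5538/815 = 3.8849686.
18–34: Wₕ = 0.13451213; term = 0.13451213²·(1 − 0.12044047)·5140/350 = 0.23371318.
65+: Wₕ = 0.09026106; term = 0.09026106²·(1 − 0.19282051)·40000/376 = 0.69958928.
Sum = 4.8182711.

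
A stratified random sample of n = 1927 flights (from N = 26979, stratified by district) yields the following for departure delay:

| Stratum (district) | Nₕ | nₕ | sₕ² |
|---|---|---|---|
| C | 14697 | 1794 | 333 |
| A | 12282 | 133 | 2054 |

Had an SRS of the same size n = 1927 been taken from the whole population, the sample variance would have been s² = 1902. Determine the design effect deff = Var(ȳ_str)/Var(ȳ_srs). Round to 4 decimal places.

Var(ȳ_str) = Σ Wₕ²(1−fₕ)sₕ²/nₕ with Wₕ = Nₕ/26979:
  C: (14697/26979)²·(1−1794/14697)·333/1794 = 0.048360356
  A: (12282/26979)²·(1−133/12282)·2054/133 = 3.1659695
  → Var(ȳ_str) = 3.2143299.
Var(ȳ_srs) = (1 − 1927/26979)·1902/1927 = 0.91652719.
deff = 3.2143299 / 0.91652719 = 3.5071.

3.5071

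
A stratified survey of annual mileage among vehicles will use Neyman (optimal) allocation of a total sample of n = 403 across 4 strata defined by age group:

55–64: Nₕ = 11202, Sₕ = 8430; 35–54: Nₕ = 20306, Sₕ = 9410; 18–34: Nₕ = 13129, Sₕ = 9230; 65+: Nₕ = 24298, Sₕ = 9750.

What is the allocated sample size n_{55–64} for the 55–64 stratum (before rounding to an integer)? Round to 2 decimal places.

59.13

Neyman allocation: nₕ = n·NₕSₕ / Σⱼ NⱼSⱼ.
Σ NⱼSⱼ = 11202·8430 + 20306·9410 + 13129·9230 + 24298·9750 = 6.4359849 × 10^8.
n_{55–64} = 403·11202·8430 / (6.4359849 × 10^8) = 59.13.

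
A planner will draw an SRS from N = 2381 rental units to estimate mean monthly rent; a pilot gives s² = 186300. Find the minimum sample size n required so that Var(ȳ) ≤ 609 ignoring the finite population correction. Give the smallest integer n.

306

Without fpc, n₀ = s²/D = 186300/609 = 305.9113.
Rounding up, n = 306.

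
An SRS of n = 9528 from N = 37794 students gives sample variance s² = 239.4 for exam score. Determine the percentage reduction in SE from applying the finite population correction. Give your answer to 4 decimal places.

f = n/N = 9528/37794 = 0.25210351.
SE_no-fpc = √(s²/n) = 0.15851165; SE_fpc = √((1−f)s²/n) = 0.13708248.
Ratio = √(1−f) = 0.86481009. Reduction = 100·(1 − 0.86481009) = 13.5190%.

13.5190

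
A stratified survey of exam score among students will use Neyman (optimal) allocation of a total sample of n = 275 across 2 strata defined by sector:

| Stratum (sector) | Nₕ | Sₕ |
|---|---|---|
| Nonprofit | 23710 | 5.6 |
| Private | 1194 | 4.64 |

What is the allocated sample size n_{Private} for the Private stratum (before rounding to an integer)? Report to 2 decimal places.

Neyman allocation: nₕ = n·NₕSₕ / Σⱼ NⱼSⱼ.
Σ NⱼSⱼ = 23710·5.6 + 1194·4.64 = 138316.16.
n_{Private} = 275·1194·4.64 / 138316.16 = 11.01.

11.01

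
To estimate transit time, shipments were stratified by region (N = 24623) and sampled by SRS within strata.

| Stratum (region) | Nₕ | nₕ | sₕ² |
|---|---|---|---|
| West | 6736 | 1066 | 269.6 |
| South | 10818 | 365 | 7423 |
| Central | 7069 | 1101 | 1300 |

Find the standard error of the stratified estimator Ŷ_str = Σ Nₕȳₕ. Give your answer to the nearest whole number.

Var(Ŷ_str) = Σₕ Nₕ²(1 − fₕ)sₕ²/nₕ.
West: 6736²·(1 − 1066/6736)·269.6/1066 = 9.6593482 × 10^6.
South: 10818²·(1 − 365/10818)·7423/365 = 2.2997177 × 10^9.
Central: 7069²·(1 − 1101/7069)·1300/1101 = 4.9813015 × 10^7.
Sum = 2.3591901 × 10^9.
SE = √(2.3591901 × 10^9) = 48571.

48571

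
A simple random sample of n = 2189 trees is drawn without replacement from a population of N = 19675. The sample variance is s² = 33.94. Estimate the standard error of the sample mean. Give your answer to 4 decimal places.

Under SRS without replacement, Var(ȳ) = (1 − f)·s²/n with f = n/N = 2189/19675 = 0.11125794.
Var(ȳ) = (1 − 0.11125794)·33.94/2189 = 0.88874206·0.015504797 = 0.013779765.
SE(ȳ) = √(0.013779765) = 0.1174.

0.1174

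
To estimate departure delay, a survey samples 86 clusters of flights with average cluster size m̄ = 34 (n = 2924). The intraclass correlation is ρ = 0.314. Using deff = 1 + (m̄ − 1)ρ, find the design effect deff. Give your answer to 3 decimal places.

deff = 1 + (34 − 1)·0.314 = 1 + 10.362 = 11.362.

11.362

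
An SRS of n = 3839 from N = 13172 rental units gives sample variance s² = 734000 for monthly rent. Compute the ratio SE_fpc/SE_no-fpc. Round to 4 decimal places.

f = n/N = 3839/13172 = 0.29145156.
SE_no-fpc = √(s²/n) = 13.827351; SE_fpc = √((1−f)s²/n) = 11.639216.
Ratio = √(1−f) = 0.84175319.

0.8418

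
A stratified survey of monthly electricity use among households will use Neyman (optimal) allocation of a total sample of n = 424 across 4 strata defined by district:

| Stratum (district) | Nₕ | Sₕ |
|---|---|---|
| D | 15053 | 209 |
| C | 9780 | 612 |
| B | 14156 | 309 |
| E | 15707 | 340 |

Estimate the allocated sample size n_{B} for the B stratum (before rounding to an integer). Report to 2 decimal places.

98.41

Neyman allocation: nₕ = n·NₕSₕ / Σⱼ NⱼSⱼ.
Σ NⱼSⱼ = 15053·209 + 9780·612 + 14156·309 + 15707·340 = 1.8846021 × 10^7.
n_{B} = 424·14156·309 / (1.8846021 × 10^7) = 98.41.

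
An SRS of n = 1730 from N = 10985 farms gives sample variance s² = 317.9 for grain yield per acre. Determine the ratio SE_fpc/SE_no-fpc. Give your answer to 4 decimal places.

0.9179

f = n/N = 1730/10985 = 0.15748748.
SE_no-fpc = √(s²/n) = 0.42866913; SE_fpc = √((1−f)s²/n) = 0.39346888.
Ratio = √(1−f) = 0.91788481.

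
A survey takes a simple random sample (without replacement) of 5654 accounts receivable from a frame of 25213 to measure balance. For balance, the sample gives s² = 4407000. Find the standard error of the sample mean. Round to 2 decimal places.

24.59

Under SRS without replacement, Var(ȳ) = (1 − f)·s²/n with f = n/N = 5654/25213 = 0.22424940.
Var(ȳ) = (1 − 0.22424940)·4407000/5654 = 0.77575060·779.44818 = 604.6574.
SE(ȳ) = √(604.6574) = 24.59.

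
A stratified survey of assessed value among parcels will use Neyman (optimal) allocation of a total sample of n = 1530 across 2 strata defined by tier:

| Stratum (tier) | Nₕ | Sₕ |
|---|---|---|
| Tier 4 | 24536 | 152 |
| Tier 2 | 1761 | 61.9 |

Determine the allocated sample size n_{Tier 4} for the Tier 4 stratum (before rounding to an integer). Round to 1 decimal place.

1486.6

Neyman allocation: nₕ = n·NₕSₕ / Σⱼ NⱼSⱼ.
Σ NⱼSⱼ = 24536·152 + 1761·61.9 = 3.8384779 × 10^6.
n_{Tier 4} = 1530·24536·152 / (3.8384779 × 10^6) = 1486.6.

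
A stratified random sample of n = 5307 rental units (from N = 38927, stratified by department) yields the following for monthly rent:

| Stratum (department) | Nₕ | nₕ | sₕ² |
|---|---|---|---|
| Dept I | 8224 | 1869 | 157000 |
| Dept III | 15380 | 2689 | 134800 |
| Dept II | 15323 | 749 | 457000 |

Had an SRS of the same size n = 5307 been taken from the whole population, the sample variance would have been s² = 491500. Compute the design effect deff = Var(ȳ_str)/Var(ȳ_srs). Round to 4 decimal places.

1.2411

Var(ȳ_str) = Σ Wₕ²(1−fₕ)sₕ²/nₕ with Wₕ = Nₕ/38927:
  Dept I: (8224/38927)²·(1−1869/8224)·157000/1869 = 2.8972578
  Dept III: (15380/38927)²·(1−2689/15380)·134800/2689 = 6.4572767
  Dept II: (15323/38927)²·(1−749/15323)·457000/749 = 89.919748
  → Var(ȳ_str) = 99.274283.
Var(ȳ_srs) = (1 − 5307/38927)·491500/5307 = 79.987332.
deff = 99.274283 / 79.987332 = 1.2411.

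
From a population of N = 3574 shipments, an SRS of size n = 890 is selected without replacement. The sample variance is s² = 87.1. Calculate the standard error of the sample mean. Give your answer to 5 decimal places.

Under SRS without replacement, Var(ȳ) = (1 − f)·s²/n with f = n/N = 890/3574 = 0.24902071.
Var(ȳ) = (1 − 0.24902071)·87.1/890 = 0.75097929·0.097865169 = 0.073494715.
SE(ȳ) = √(0.073494715) = 0.27110.

0.27110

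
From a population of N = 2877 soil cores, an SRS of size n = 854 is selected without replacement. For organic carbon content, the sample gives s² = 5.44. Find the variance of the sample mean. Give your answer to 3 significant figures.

Under SRS without replacement, Var(ȳ) = (1 − f)·s²/n with f = n/N = 854/2877 = 0.29683698.
Var(ȳ) = (1 − 0.29683698)·5.44/854 = 0.70316302·0.0063700234 = 0.0044791649.

0.00448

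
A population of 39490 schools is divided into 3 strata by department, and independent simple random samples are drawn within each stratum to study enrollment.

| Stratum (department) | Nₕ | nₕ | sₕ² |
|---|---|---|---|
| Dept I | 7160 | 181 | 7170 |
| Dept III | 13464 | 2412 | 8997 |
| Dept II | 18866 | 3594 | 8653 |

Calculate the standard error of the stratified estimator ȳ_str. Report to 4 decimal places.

1.4388

Var(ȳ_str) = Σₕ Wₕ²(1 − fₕ)sₕ²/nₕ with Wₕ = Nₕ/N, N = 39490.
Dept I: Wₕ = 0.18131172; term = 0.18131172²·(1 − 0.02527933)·7170/181 = 1.2693241.
Dept III: Wₕ = 0.34094708; term = 0.34094708²·(1 − 0.17914439)·8997/2412 = 0.35592716.
Dept II: Wₕ = 0.47774120; term = 0.47774120²·(1 − 0.19050143)·8653/3594 = 0.44482594.
Sum = 2.0700772.
SE = √(2.0700772) = 1.4388.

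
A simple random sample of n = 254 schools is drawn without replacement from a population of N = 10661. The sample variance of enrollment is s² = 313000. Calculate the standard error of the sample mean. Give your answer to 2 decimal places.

34.68

Under SRS without replacement, Var(ȳ) = (1 − f)·s²/n with f = n/N = 254/10661 = 0.02382516.
Var(ȳ) = (1 − 0.02382516)·313000/254 = 0.97617484·1232.2835 = 1202.9241.
SE(ȳ) = √(1202.9241) = 34.68.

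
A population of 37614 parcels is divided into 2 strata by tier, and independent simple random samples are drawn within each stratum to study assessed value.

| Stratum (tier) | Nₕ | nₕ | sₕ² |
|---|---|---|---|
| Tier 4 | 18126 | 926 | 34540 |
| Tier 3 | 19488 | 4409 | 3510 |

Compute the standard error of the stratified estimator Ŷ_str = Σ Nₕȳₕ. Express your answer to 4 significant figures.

Var(Ŷ_str) = Σₕ Nₕ²(1 − fₕ)sₕ²/nₕ.
Tier 4: 18126²·(1 − 926/18126)·34540/926 = 1.1628984 × 10^10.
Tier 3: 19488²·(1 − 4409/19488)·3510/4409 = 2.3394126 × 10^8.
Sum = 1.1862925 × 10^10.
SE = √(1.1862925 × 10^10) = 108900.

108900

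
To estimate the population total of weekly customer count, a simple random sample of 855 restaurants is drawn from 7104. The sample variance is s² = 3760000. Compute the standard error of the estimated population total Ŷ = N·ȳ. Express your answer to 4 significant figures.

441800

Var(Ŷ) = N²·Var(ȳ) = N²·(1 − n/N)·s²/n.
f = 855/7104 = 0.12035473; Var(ȳ) = 0.87964527·3760000/855 = 3868.3815.
Var(Ŷ) = 7104² · 3868.3815 = 1.952249 × 10^11.
SE(Ŷ) = √(1.952249 × 10^11) = 441800.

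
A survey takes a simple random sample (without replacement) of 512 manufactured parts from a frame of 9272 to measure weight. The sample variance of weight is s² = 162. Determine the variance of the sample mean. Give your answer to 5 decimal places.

Under SRS without replacement, Var(ȳ) = (1 − f)·s²/n with f = n/N = 512/9272 = 0.05522002.
Var(ȳ) = (1 − 0.05522002)·162/512 = 0.94477998·0.31640625 = 0.29893429.

0.29893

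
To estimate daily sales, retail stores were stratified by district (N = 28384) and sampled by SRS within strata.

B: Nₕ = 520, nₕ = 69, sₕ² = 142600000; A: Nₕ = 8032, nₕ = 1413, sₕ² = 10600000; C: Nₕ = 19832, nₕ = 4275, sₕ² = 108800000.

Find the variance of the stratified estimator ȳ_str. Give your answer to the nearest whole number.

Var(ȳ_str) = Σₕ Wₕ²(1 − fₕ)sₕ²/nₕ with Wₕ = Nₕ/N, N = 28384.
B: Wₕ = 0.01832018; term = 0.01832018²·(1 − 0.13269231)·142600000/69 = 601.59348.
A: Wₕ = 0.28297632; term = 0.28297632²·(1 − 0.17592131)·10600000/1413 = 495.03122.
C: Wₕ = 0.69870349; term = 0.69870349²·(1 − 0.21556071)·108800000/4275 = 9746.2589.
Sum = 10842.884.

10843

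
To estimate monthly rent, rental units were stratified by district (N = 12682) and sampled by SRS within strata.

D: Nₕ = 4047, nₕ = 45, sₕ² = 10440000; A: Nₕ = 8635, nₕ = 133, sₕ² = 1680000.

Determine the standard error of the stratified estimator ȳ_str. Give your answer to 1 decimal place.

170.7

Var(ȳ_str) = Σₕ Wₕ²(1 − fₕ)sₕ²/nₕ with Wₕ = Nₕ/N, N = 12682.
D: Wₕ = 0.31911370; term = 0.31911370²·(1 − 0.01111935)·10440000/45 = 23362.686.
A: Wₕ = 0.68088630; term = 0.68088630²·(1 − 0.01540243)·1680000/133 = 5765.8798.
Sum = 29128.566.
SE = √(29128.566) = 170.7.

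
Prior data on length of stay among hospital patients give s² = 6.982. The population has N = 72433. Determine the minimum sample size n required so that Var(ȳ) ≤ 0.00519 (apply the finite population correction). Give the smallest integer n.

1321

Without fpc, n₀ = s²/D = 6.982/0.00519 = 1345.2794.
With fpc, (1 − n/N)·s²/n ≤ D requires n ≥ n₀/(1 + n₀/N) = 1345.2794/(1 + 1345.2794/72433) = 1320.7495.
Rounding up, n = 1321.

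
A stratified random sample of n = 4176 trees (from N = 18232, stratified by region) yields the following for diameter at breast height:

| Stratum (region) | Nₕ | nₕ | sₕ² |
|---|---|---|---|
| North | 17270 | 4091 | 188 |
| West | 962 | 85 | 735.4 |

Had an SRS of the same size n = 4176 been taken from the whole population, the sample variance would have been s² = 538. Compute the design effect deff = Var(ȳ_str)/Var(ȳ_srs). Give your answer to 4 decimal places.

0.5379

Var(ȳ_str) = Σ Wₕ²(1−fₕ)sₕ²/nₕ with Wₕ = Nₕ/18232:
  North: (17270/18232)²·(1−4091/17270)·188/4091 = 0.031465493
  West: (962/18232)²·(1−85/962)·735.4/85 = 0.021958908
  → Var(ȳ_str) = 0.053424401.
Var(ȳ_srs) = (1 − 4176/18232)·538/4176 = 0.099322861.
deff = 0.053424401 / 0.099322861 = 0.5379.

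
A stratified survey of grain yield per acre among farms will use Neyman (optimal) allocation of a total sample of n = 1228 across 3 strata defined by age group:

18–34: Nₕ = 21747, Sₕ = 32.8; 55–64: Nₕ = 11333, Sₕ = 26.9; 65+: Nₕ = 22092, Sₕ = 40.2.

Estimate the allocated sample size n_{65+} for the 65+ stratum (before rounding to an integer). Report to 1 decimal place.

572.1

Neyman allocation: nₕ = n·NₕSₕ / Σⱼ NⱼSⱼ.
Σ NⱼSⱼ = 21747·32.8 + 11333·26.9 + 22092·40.2 = 1.9062577 × 10^6.
n_{65+} = 1228·22092·40.2 / (1.9062577 × 10^6) = 572.1.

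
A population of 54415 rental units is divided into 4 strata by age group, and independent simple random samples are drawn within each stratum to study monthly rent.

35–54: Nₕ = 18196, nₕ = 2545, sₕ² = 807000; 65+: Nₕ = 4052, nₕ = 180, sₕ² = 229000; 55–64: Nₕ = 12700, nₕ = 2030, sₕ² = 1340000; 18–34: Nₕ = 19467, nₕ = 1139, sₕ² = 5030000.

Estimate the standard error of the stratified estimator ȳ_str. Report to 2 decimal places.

Var(ȳ_str) = Σₕ Wₕ²(1 − fₕ)sₕ²/nₕ with Wₕ = Nₕ/N, N = 54415.
35–54: Wₕ = 0.33439309; term = 0.33439309²·(1 − 0.13986590)·807000/2545 = 30.497659.
65+: Wₕ = 0.07446476; term = 0.07446476²·(1 − 0.04442251)·229000/180 = 6.7410957.
55–64: Wₕ = 0.23339153; term = 0.23339153²·(1 − 0.15984252)·1340000/2030 = 30.209228.
18–34: Wₕ = 0.35775062; term = 0.35775062²·(1 − 0.05850927)·5030000/1139 = 532.13411.
Sum = 599.58209.
SE = √(599.58209) = 24.49.

24.49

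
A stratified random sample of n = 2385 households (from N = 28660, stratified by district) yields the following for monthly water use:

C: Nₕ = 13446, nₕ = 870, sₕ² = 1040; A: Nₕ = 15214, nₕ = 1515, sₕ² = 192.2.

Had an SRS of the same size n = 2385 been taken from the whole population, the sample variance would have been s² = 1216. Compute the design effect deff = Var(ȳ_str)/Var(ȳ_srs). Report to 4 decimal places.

Var(ȳ_str) = Σ Wₕ²(1−fₕ)sₕ²/nₕ with Wₕ = Nₕ/28660:
  C: (13446/28660)²·(1−870/13446)·1040/870 = 0.24609192
  A: (15214/28660)²·(1−1515/15214)·192.2/1515 = 0.032189976
  → Var(ȳ_str) = 0.2782819.
Var(ȳ_srs) = (1 − 2385/28660)·1216/2385 = 0.46742478.
deff = 0.2782819 / 0.46742478 = 0.5954.

0.5954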